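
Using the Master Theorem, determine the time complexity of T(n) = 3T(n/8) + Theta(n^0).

Master Theorem for T(n) = 3T(n/8) + O(n^0):

a = 3, b = 8, c = 0
log_b(a) = log_8(3) = 0.5283

Case 1: c = 0 < log_8(3) = 0.5283
T(n) = O(n^(log_8 3))

For T(n) = 3T(n/8) + O(n^0): log_8(3) = 0.5283. This is Case 1 of the Master Theorem (c < log_b(a), work dominated by leaves), giving O(n^(log_8 3)).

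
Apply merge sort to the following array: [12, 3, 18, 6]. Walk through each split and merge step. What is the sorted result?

Merge sort trace:

Split: [12, 3, 18, 6] -> [12, 3] and [18, 6]
  Split: [12, 3] -> [12] and [3]
  Merge: [12] + [3] -> [3, 12]
  Split: [18, 6] -> [18] and [6]
  Merge: [18] + [6] -> [6, 18]
Merge: [3, 12] + [6, 18] -> [3, 6, 12, 18]

Final sorted array: [3, 6, 12, 18]

The merge sort proceeds by recursively splitting the array and merging sorted halves.
After all merges, the sorted array is [3, 6, 12, 18].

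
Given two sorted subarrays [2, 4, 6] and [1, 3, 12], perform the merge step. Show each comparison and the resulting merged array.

Merging process:

Compare 2 vs 1: take 1 from right. Merged: [1]
Compare 2 vs 3: take 2 from left. Merged: [1, 2]
Compare 4 vs 3: take 3 from right. Merged: [1, 2, 3]
Compare 4 vs 12: take 4 from left. Merged: [1, 2, 3, 4]
Compare 6 vs 12: take 6 from left. Merged: [1, 2, 3, 4, 6]
Append remaining from right: [12]. Merged: [1, 2, 3, 4, 6, 12]

Final merged array: [1, 2, 3, 4, 6, 12]
Total comparisons: 5

The merged array is [1, 2, 3, 4, 6, 12], requiring 5 comparisons. The merge step runs in O(n) time where n is the total number of elements.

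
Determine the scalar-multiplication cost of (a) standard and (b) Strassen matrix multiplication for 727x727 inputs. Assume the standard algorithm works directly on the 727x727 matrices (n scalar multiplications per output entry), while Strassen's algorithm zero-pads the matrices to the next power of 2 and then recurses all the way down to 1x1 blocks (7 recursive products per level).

Matrix multiplication for 727x727 matrices:

Strassen's algorithm requires power-of-2 dimensions. Pad 727x727 to 1024x1024 (next power of 2).

Standard algorithm: 727^3 = 384240583 multiplications
Strassen's algorithm: 7^(log2(1024)) = 7^10 = 282475249 multiplications
Savings: 384240583 - 282475249 = 101765334 multiplications

Standard: 384240583 multiplications (727^3). Strassen: 282475249 multiplications (7^10, after padding to 1024x1024). Strassen reduces 8 recursive multiplications to 7 at each level.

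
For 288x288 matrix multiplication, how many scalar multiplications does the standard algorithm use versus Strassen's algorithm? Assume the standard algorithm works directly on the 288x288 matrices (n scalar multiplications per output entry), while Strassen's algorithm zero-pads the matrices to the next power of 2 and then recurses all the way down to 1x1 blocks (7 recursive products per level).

Matrix multiplication for 288x288 matrices:

Strassen's algorithm requires power-of-2 dimensions. Pad 288x288 to 512x512 (next power of 2).

Standard algorithm: 288^3 = 23887872 multiplications
Strassen's algorithm: 7^(log2(512)) = 7^9 = 40353607 multiplications
Difference: 23887872 - 40353607 = -16465735 (Strassen uses MORE here due to padding overhead — for small or just-over-power-of-2 n, padding can outweigh the per-level savings)

Standard: 23887872 multiplications (288^3). Strassen: 40353607 multiplications (7^9, after padding to 512x512). Strassen reduces 8 recursive multiplications to 7 at each level.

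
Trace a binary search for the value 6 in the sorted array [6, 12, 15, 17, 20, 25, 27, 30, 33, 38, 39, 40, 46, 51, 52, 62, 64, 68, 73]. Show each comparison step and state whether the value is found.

Binary search for 6 in [6, 12, 15, 17, 20, 25, 27, 30, 33, 38, 39, 40, 46, 51, 52, 62, 64, 68, 73]:

lo=0, hi=18, mid=9, arr[mid]=38 -> 38 > 6, search left half
lo=0, hi=8, mid=4, arr[mid]=20 -> 20 > 6, search left half
lo=0, hi=3, mid=1, arr[mid]=12 -> 12 > 6, search left half
lo=0, hi=0, mid=0, arr[mid]=6 -> Found target at index 0!

Binary search finds 6 at index 0 after 4 comparisons. The search repeatedly halves the search space by comparing with the middle element.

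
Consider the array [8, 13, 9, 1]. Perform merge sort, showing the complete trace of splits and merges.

Merge sort trace:

Split: [8, 13, 9, 1] -> [8, 13] and [9, 1]
  Split: [8, 13] -> [8] and [13]
  Merge: [8] + [13] -> [8, 13]
  Split: [9, 1] -> [9] and [1]
  Merge: [9] + [1] -> [1, 9]
Merge: [8, 13] + [1, 9] -> [1, 8, 9, 13]

Final sorted array: [1, 8, 9, 13]

The merge sort proceeds by recursively splitting the array and merging sorted halves.
After all merges, the sorted array is [1, 8, 9, 13].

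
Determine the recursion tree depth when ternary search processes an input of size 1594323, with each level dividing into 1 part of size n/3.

For divide and conquer with division factor 3:

Problem sizes at each level:
Level 0: 1594323
Level 1: 531441
Level 2: 177147
Level 3: 59049
Level 4: 19683
Level 5: 6561
Level 6: 2187
Level 7: 729
Level 8: 243
Level 9: 81
Level 10: 27
Level 11: 9
Level 12: 3
Level 13: 1

The root is level 0 and the size-1 base case is level 13 (the tree spans levels 0 through 13, i.e. 14 levels counting the root), so the depth is the number of divisions: log_3(1594323) = 13

The recursion tree depth is log_3(1594323) = 13. At each level, the problem size is divided by 3, so it takes 13 divisions to reduce to a base case of size 1. The algorithm makes 1 recursive call at each level.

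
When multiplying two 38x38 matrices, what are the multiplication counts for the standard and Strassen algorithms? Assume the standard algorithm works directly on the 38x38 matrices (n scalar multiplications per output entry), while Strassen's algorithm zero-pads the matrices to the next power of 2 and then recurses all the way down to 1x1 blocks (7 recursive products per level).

Matrix multiplication for 38x38 matrices:

Strassen's algorithm requires power-of-2 dimensions. Pad 38x38 to 64x64 (next power of 2).

Standard algorithm: 38^3 = 54872 multiplications
Strassen's algorithm: 7^(log2(64)) = 7^6 = 117649 multiplications
Difference: 54872 - 117649 = -62777 (Strassen uses MORE here due to padding overhead — for small or just-over-power-of-2 n, padding can outweigh the per-level savings)

Standard: 54872 multiplications (38^3). Strassen: 117649 multiplications (7^6, after padding to 64x64). Strassen reduces 8 recursive multiplications to 7 at each level.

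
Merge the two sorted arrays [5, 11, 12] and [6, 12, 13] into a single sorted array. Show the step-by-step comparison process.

Merging process:

Compare 5 vs 6: take 5 from left. Merged: [5]
Compare 11 vs 6: take 6 from right. Merged: [5, 6]
Compare 11 vs 12: take 11 from left. Merged: [5, 6, 11]
Compare 12 vs 12: take 12 from left. Merged: [5, 6, 11, 12]
Append remaining from right: [12, 13]. Merged: [5, 6, 11, 12, 12, 13]

Final merged array: [5, 6, 11, 12, 12, 13]
Total comparisons: 4

The merged array is [5, 6, 11, 12, 12, 13], requiring 4 comparisons. The merge step runs in O(n) time where n is the total number of elements.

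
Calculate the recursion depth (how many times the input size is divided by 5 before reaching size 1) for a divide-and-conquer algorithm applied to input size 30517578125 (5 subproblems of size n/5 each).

For divide and conquer with division factor 5:

Problem sizes at each level:
Level 0: 30517578125
Level 1: 6103515625
Level 2: 1220703125
Level 3: 244140625
Level 4: 48828125
Level 5: 9765625
Level 6: 1953125
Level 7: 390625
Level 8: 78125
Level 9: 15625
Level 10: 3125
Level 11: 625
Level 12: 125
Level 13: 25
Level 14: 5
Level 15: 1

The root is level 0 and the size-1 base case is level 15 (the tree spans levels 0 through 15, i.e. 16 levels counting the root), so the depth is the number of divisions: log_5(30517578125) = 15

The recursion tree depth is log_5(30517578125) = 15. At each level, the problem size is divided by 5, so it takes 15 divisions to reduce to a base case of size 1. The algorithm makes 5 recursive calls at each level.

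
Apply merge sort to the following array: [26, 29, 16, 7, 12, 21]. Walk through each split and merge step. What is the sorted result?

Merge sort trace:

Split: [26, 29, 16, 7, 12, 21] -> [26, 29, 16] and [7, 12, 21]
  Split: [26, 29, 16] -> [26] and [29, 16]
    Split: [29, 16] -> [29] and [16]
    Merge: [29] + [16] -> [16, 29]
  Merge: [26] + [16, 29] -> [16, 26, 29]
  Split: [7, 12, 21] -> [7] and [12, 21]
    Split: [12, 21] -> [12] and [21]
    Merge: [12] + [21] -> [12, 21]
  Merge: [7] + [12, 21] -> [7, 12, 21]
Merge: [16, 26, 29] + [7, 12, 21] -> [7, 12, 16, 21, 26, 29]

Final sorted array: [7, 12, 16, 21, 26, 29]

The merge sort proceeds by recursively splitting the array and merging sorted halves.
After all merges, the sorted array is [7, 12, 16, 21, 26, 29].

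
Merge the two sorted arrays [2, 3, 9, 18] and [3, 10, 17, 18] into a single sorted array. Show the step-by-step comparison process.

Merging process:

Compare 2 vs 3: take 2 from left. Merged: [2]
Compare 3 vs 3: take 3 from left. Merged: [2, 3]
Compare 9 vs 3: take 3 from right. Merged: [2, 3, 3]
Compare 9 vs 10: take 9 from left. Merged: [2, 3, 3, 9]
Compare 18 vs 10: take 10 from right. Merged: [2, 3, 3, 9, 10]
Compare 18 vs 17: take 17 from right. Merged: [2, 3, 3, 9, 10, 17]
Compare 18 vs 18: take 18 from left. Merged: [2, 3, 3, 9, 10, 17, 18]
Append remaining from right: [18]. Merged: [2, 3, 3, 9, 10, 17, 18, 18]

Final merged array: [2, 3, 3, 9, 10, 17, 18, 18]
Total comparisons: 7

The merged array is [2, 3, 3, 9, 10, 17, 18, 18], requiring 7 comparisons. The merge step runs in O(n) time where n is the total number of elements.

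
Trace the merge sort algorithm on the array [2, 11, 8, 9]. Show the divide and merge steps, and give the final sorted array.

Merge sort trace:

Split: [2, 11, 8, 9] -> [2, 11] and [8, 9]
  Split: [2, 11] -> [2] and [11]
  Merge: [2] + [11] -> [2, 11]
  Split: [8, 9] -> [8] and [9]
  Merge: [8] + [9] -> [8, 9]
Merge: [2, 11] + [8, 9] -> [2, 8, 9, 11]

Final sorted array: [2, 8, 9, 11]

The merge sort proceeds by recursively splitting the array and merging sorted halves.
After all merges, the sorted array is [2, 8, 9, 11].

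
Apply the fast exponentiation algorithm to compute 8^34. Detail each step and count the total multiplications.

Computing 8^34 by squaring (build up from 8^1; each line after the first costs one multiplication):

8^1 = 8
8^2 = (8^1)^2 = 8^2 = 64
8^4 = (8^2)^2 = 64^2 = 4096
8^8 = (8^4)^2 = 4096^2 = 16777216
8^16 = (8^8)^2 = 16777216^2 = 281474976710656
8^17 = 8 * 8^16 = 8 * 281474976710656 = 2251799813685248
8^34 = (8^17)^2 = 2251799813685248^2 = 5070602400912917605986812821504

Result: 5070602400912917605986812821504
Multiplications needed: 6 (6 lines after 8^1)

8^34 = 5070602400912917605986812821504. Using exponentiation by squaring, this requires 6 multiplications. The key idea: if the exponent is even, square the half-power; if odd, multiply by the base once.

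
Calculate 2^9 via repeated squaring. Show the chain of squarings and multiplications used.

Computing 2^9 by squaring (build up from 2^1; each line after the first costs one multiplication):

2^1 = 2
2^2 = (2^1)^2 = 2^2 = 4
2^4 = (2^2)^2 = 4^2 = 16
2^8 = (2^4)^2 = 16^2 = 256
2^9 = 2 * 2^8 = 2 * 256 = 512

Result: 512
Multiplications needed: 4 (4 lines after 2^1)

2^9 = 512. Using exponentiation by squaring, this requires 4 multiplications. The key idea: if the exponent is even, square the half-power; if odd, multiply by the base once.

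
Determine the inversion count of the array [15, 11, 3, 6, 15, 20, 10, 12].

Finding inversions in [15, 11, 3, 6, 15, 20, 10, 12]:

(0, 1): arr[0]=15 > arr[1]=11
(0, 2): arr[0]=15 > arr[2]=3
(0, 3): arr[0]=15 > arr[3]=6
(0, 6): arr[0]=15 > arr[6]=10
(0, 7): arr[0]=15 > arr[7]=12
(1, 2): arr[1]=11 > arr[2]=3
(1, 3): arr[1]=11 > arr[3]=6
(1, 6): arr[1]=11 > arr[6]=10
(4, 6): arr[4]=15 > arr[6]=10
(4, 7): arr[4]=15 > arr[7]=12
(5, 6): arr[5]=20 > arr[6]=10
(5, 7): arr[5]=20 > arr[7]=12

Total inversions: 12

The array has 12 inversion(s): (0,1), (0,2), (0,3), (0,6), (0,7), (1,2), (1,3), (1,6), (4,6), (4,7), (5,6), (5,7). Each pair (i,j) satisfies i < j and arr[i] > arr[j].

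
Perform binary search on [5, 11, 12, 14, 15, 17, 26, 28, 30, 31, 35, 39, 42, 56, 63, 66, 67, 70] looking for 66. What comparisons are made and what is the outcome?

Binary search for 66 in [5, 11, 12, 14, 15, 17, 26, 28, 30, 31, 35, 39, 42, 56, 63, 66, 67, 70]:

lo=0, hi=17, mid=8, arr[mid]=30 -> 30 < 66, search right half
lo=9, hi=17, mid=13, arr[mid]=56 -> 56 < 66, search right half
lo=14, hi=17, mid=15, arr[mid]=66 -> Found target at index 15!

Binary search finds 66 at index 15 after 3 comparisons. The search repeatedly halves the search space by comparing with the middle element.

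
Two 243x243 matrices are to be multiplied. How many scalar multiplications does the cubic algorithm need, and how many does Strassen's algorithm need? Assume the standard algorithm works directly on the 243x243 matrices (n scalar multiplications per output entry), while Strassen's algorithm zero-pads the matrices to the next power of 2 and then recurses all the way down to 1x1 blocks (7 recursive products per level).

Matrix multiplication for 243x243 matrices:

Strassen's algorithm requires power-of-2 dimensions. Pad 243x243 to 256x256 (next power of 2).

Standard algorithm: 243^3 = 14348907 multiplications
Strassen's algorithm: 7^(log2(256)) = 7^8 = 5764801 multiplications
Savings: 14348907 - 5764801 = 8584106 multiplications

Standard: 14348907 multiplications (243^3). Strassen: 5764801 multiplications (7^8, after padding to 256x256). Strassen reduces 8 recursive multiplications to 7 at each level.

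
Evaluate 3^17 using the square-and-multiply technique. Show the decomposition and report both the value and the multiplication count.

Computing 3^17 by squaring (build up from 3^1; each line after the first costs one multiplication):

3^1 = 3
3^2 = (3^1)^2 = 3^2 = 9
3^4 = (3^2)^2 = 9^2 = 81
3^8 = (3^4)^2 = 81^2 = 6561
3^16 = (3^8)^2 = 6561^2 = 43046721
3^17 = 3 * 3^16 = 3 * 43046721 = 129140163

Result: 129140163
Multiplications needed: 5 (5 lines after 3^1)

3^17 = 129140163. Using exponentiation by squaring, this requires 5 multiplications. The key idea: if the exponent is even, square the half-power; if odd, multiply by the base once.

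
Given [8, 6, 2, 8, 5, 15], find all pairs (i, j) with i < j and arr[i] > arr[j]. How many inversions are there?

Finding inversions in [8, 6, 2, 8, 5, 15]:

(0, 1): arr[0]=8 > arr[1]=6
(0, 2): arr[0]=8 > arr[2]=2
(0, 4): arr[0]=8 > arr[4]=5
(1, 2): arr[1]=6 > arr[2]=2
(1, 4): arr[1]=6 > arr[4]=5
(3, 4): arr[3]=8 > arr[4]=5

Total inversions: 6

The array has 6 inversion(s): (0,1), (0,2), (0,4), (1,2), (1,4), (3,4). Each pair (i,j) satisfies i < j and arr[i] > arr[j].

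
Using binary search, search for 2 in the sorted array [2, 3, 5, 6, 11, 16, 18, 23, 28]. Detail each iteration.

Binary search for 2 in [2, 3, 5, 6, 11, 16, 18, 23, 28]:

lo=0, hi=8, mid=4, arr[mid]=11 -> 11 > 2, search left half
lo=0, hi=3, mid=1, arr[mid]=3 -> 3 > 2, search left half
lo=0, hi=0, mid=0, arr[mid]=2 -> Found target at index 0!

Binary search finds 2 at index 0 after 3 comparisons. The search repeatedly halves the search space by comparing with the middle element.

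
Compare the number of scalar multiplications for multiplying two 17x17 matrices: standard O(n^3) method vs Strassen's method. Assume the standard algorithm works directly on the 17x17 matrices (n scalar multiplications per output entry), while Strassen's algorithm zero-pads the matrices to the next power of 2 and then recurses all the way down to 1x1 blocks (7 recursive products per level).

Matrix multiplication for 17x17 matrices:

Strassen's algorithm requires power-of-2 dimensions. Pad 17x17 to 32x32 (next power of 2).

Standard algorithm: 17^3 = 4913 multiplications
Strassen's algorithm: 7^(log2(32)) = 7^5 = 16807 multiplications
Difference: 4913 - 16807 = -11894 (Strassen uses MORE here due to padding overhead — for small or just-over-power-of-2 n, padding can outweigh the per-level savings)

Standard: 4913 multiplications (17^3). Strassen: 16807 multiplications (7^5, after padding to 32x32). Strassen reduces 8 recursive multiplications to 7 at each level.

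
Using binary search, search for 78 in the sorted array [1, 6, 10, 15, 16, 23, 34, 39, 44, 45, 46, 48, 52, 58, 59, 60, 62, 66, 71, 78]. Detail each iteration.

Binary search for 78 in [1, 6, 10, 15, 16, 23, 34, 39, 44, 45, 46, 48, 52, 58, 59, 60, 62, 66, 71, 78]:

lo=0, hi=19, mid=9, arr[mid]=45 -> 45 < 78, search right half
lo=10, hi=19, mid=14, arr[mid]=59 -> 59 < 78, search right half
lo=15, hi=19, mid=17, arr[mid]=66 -> 66 < 78, search right half
lo=18, hi=19, mid=18, arr[mid]=71 -> 71 < 78, search right half
lo=19, hi=19, mid=19, arr[mid]=78 -> Found target at index 19!

Binary search finds 78 at index 19 after 5 comparisons. The search repeatedly halves the search space by comparing with the middle element.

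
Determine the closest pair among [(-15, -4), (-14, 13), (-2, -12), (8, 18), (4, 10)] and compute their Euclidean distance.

Computing all pairwise distances among 5 points:

d((-15, -4), (-14, 13)) = 17.0294
d((-15, -4), (-2, -12)) = 15.2643
d((-15, -4), (8, 18)) = 31.8277
d((-15, -4), (4, 10)) = 23.6008
d((-14, 13), (-2, -12)) = 27.7308
d((-14, 13), (8, 18)) = 22.561
d((-14, 13), (4, 10)) = 18.2483
d((-2, -12), (8, 18)) = 31.6228
d((-2, -12), (4, 10)) = 22.8035
d((8, 18), (4, 10)) = 8.9443 <-- minimum

Closest pair: (8, 18) and (4, 10) with distance 8.9443

The closest pair is (8, 18) and (4, 10) with Euclidean distance 8.9443. For 5 points, brute-force pairwise comparison is shown above. For large n, the divide-and-conquer algorithm (sort by x, recurse on halves, check the dividing strip) achieves O(n log n).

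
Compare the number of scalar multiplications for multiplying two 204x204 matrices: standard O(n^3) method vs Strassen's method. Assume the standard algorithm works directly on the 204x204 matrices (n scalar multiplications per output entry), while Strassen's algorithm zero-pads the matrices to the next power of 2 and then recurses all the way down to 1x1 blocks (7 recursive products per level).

Matrix multiplication for 204x204 matrices:

Strassen's algorithm requires power-of-2 dimensions. Pad 204x204 to 256x256 (next power of 2).

Standard algorithm: 204^3 = 8489664 multiplications
Strassen's algorithm: 7^(log2(256)) = 7^8 = 5764801 multiplications
Savings: 8489664 - 5764801 = 2724863 multiplications

Standard: 8489664 multiplications (204^3). Strassen: 5764801 multiplications (7^8, after padding to 256x256). Strassen reduces 8 recursive multiplications to 7 at each level.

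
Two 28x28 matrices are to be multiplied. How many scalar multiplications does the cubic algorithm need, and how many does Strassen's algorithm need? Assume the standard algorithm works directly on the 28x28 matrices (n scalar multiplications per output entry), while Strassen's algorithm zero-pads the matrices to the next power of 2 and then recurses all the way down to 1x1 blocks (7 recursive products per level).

Matrix multiplication for 28x28 matrices:

Strassen's algorithm requires power-of-2 dimensions. Pad 28x28 to 32x32 (next power of 2).

Standard algorithm: 28^3 = 21952 multiplications
Strassen's algorithm: 7^(log2(32)) = 7^5 = 16807 multiplications
Savings: 21952 - 16807 = 5145 multiplications

Standard: 21952 multiplications (28^3). Strassen: 16807 multiplications (7^5, after padding to 32x32). Strassen reduces 8 recursive multiplications to 7 at each level.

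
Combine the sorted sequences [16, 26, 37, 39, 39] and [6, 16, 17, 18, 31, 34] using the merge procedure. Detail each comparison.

Merging process:

Compare 16 vs 6: take 6 from right. Merged: [6]
Compare 16 vs 16: take 16 from left. Merged: [6, 16]
Compare 26 vs 16: take 16 from right. Merged: [6, 16, 16]
Compare 26 vs 17: take 17 from right. Merged: [6, 16, 16, 17]
Compare 26 vs 18: take 18 from right. Merged: [6, 16, 16, 17, 18]
Compare 26 vs 31: take 26 from left. Merged: [6, 16, 16, 17, 18, 26]
Compare 37 vs 31: take 31 from right. Merged: [6, 16, 16, 17, 18, 26, 31]
Compare 37 vs 34: take 34 from right. Merged: [6, 16, 16, 17, 18, 26, 31, 34]
Append remaining from left: [37, 39, 39]. Merged: [6, 16, 16, 17, 18, 26, 31, 34, 37, 39, 39]

Final merged array: [6, 16, 16, 17, 18, 26, 31, 34, 37, 39, 39]
Total comparisons: 8

The merged array is [6, 16, 16, 17, 18, 26, 31, 34, 37, 39, 39], requiring 8 comparisons. The merge step runs in O(n) time where n is the total number of elements.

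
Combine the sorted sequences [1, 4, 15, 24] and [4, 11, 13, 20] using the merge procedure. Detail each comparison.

Merging process:

Compare 1 vs 4: take 1 from left. Merged: [1]
Compare 4 vs 4: take 4 from left. Merged: [1, 4]
Compare 15 vs 4: take 4 from right. Merged: [1, 4, 4]
Compare 15 vs 11: take 11 from right. Merged: [1, 4, 4, 11]
Compare 15 vs 13: take 13 from right. Merged: [1, 4, 4, 11, 13]
Compare 15 vs 20: take 15 from left. Merged: [1, 4, 4, 11, 13, 15]
Compare 24 vs 20: take 20 from right. Merged: [1, 4, 4, 11, 13, 15, 20]
Append remaining from left: [24]. Merged: [1, 4, 4, 11, 13, 15, 20, 24]

Final merged array: [1, 4, 4, 11, 13, 15, 20, 24]
Total comparisons: 7

The merged array is [1, 4, 4, 11, 13, 15, 20, 24], requiring 7 comparisons. The merge step runs in O(n) time where n is the total number of elements.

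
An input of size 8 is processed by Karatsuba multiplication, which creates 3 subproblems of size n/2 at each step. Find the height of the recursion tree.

For divide and conquer with division factor 2:

Problem sizes at each level:
Level 0: 8
Level 1: 4
Level 2: 2
Level 3: 1

The root is level 0 and the size-1 base case is level 3 (the tree spans levels 0 through 3, i.e. 4 levels counting the root), so the depth is the number of divisions: log_2(8) = 3

The recursion tree depth is log_2(8) = 3. At each level, the problem size is divided by 2, so it takes 3 divisions to reduce to a base case of size 1. The algorithm makes 3 recursive calls at each level.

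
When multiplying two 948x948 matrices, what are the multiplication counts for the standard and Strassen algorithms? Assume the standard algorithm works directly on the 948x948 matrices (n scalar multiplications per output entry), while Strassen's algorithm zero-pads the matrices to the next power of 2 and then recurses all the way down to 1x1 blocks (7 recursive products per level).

Matrix multiplication for 948x948 matrices:

Strassen's algorithm requires power-of-2 dimensions. Pad 948x948 to 1024x1024 (next power of 2).

Standard algorithm: 948^3 = 851971392 multiplications
Strassen's algorithm: 7^(log2(1024)) = 7^10 = 282475249 multiplications
Savings: 851971392 - 282475249 = 569496143 multiplications

Standard: 851971392 multiplications (948^3). Strassen: 282475249 multiplications (7^10, after padding to 1024x1024). Strassen reduces 8 recursive multiplications to 7 at each level.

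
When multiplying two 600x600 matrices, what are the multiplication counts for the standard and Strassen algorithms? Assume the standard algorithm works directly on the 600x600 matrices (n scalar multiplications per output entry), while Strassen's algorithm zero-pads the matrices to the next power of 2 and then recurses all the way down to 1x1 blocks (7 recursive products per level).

Matrix multiplication for 600x600 matrices:

Strassen's algorithm requires power-of-2 dimensions. Pad 600x600 to 1024x1024 (next power of 2).

Standard algorithm: 600^3 = 216000000 multiplications
Strassen's algorithm: 7^(log2(1024)) = 7^10 = 282475249 multiplications
Difference: 216000000 - 282475249 = -66475249 (Strassen uses MORE here due to padding overhead — for small or just-over-power-of-2 n, padding can outweigh the per-level savings)

Standard: 216000000 multiplications (600^3). Strassen: 282475249 multiplications (7^10, after padding to 1024x1024). Strassen reduces 8 recursive multiplications to 7 at each level.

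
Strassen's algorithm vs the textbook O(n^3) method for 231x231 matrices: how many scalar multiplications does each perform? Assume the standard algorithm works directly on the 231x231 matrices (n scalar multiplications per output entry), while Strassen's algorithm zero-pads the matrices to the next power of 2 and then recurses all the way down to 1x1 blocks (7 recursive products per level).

Matrix multiplication for 231x231 matrices:

Strassen's algorithm requires power-of-2 dimensions. Pad 231x231 to 256x256 (next power of 2).

Standard algorithm: 231^3 = 12326391 multiplications
Strassen's algorithm: 7^(log2(256)) = 7^8 = 5764801 multiplications
Savings: 12326391 - 5764801 = 6561590 multiplications

Standard: 12326391 multiplications (231^3). Strassen: 5764801 multiplications (7^8, after padding to 256x256). Strassen reduces 8 recursive multiplications to 7 at each level.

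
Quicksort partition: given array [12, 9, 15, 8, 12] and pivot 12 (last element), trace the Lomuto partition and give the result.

Lomuto partition with pivot = 12:

Initial array: [12, 9, 15, 8, 12]

arr[0]=12 <= 12: swap with position 0, array becomes [12, 9, 15, 8, 12]
arr[1]=9 <= 12: swap with position 1, array becomes [12, 9, 15, 8, 12]
arr[2]=15 > 12: no swap
arr[3]=8 <= 12: swap with position 2, array becomes [12, 9, 8, 15, 12]

Place pivot at position 3: [12, 9, 8, 12, 15]
Pivot position: 3

After partitioning with pivot 12, the array becomes [12, 9, 8, 12, 15]. The pivot is placed at index 3. All elements to the left of the pivot are <= 12, and all elements to the right are > 12.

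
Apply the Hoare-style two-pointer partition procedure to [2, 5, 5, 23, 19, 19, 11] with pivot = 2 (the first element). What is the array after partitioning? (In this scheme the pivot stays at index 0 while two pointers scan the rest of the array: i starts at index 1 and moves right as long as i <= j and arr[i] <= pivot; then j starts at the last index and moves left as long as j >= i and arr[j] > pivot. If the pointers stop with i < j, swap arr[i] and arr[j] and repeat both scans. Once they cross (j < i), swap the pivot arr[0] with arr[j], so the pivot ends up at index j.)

Hoare-style two-pointer partition with pivot = 2:

Initial array: [2, 5, 5, 23, 19, 19, 11]

Pointers start at i = 1, j = 6.
i ends at 1, j ends at 0: the pointers have crossed (j < i), so scanning stops.

j = 0, so swapping arr[0] with arr[j] leaves the pivot at position 0: [2, 5, 5, 23, 19, 19, 11]
Pivot position: 0

After partitioning with pivot 2, the array becomes [2, 5, 5, 23, 19, 19, 11]. The pivot is placed at index 0. All elements to the left of the pivot are <= 2, and all elements to the right are > 2.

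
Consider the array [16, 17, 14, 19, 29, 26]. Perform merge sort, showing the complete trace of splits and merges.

Merge sort trace:

Split: [16, 17, 14, 19, 29, 26] -> [16, 17, 14] and [19, 29, 26]
  Split: [16, 17, 14] -> [16] and [17, 14]
    Split: [17, 14] -> [17] and [14]
    Merge: [17] + [14] -> [14, 17]
  Merge: [16] + [14, 17] -> [14, 16, 17]
  Split: [19, 29, 26] -> [19] and [29, 26]
    Split: [29, 26] -> [29] and [26]
    Merge: [29] + [26] -> [26, 29]
  Merge: [19] + [26, 29] -> [19, 26, 29]
Merge: [14, 16, 17] + [19, 26, 29] -> [14, 16, 17, 19, 26, 29]

Final sorted array: [14, 16, 17, 19, 26, 29]

The merge sort proceeds by recursively splitting the array and merging sorted halves.
After all merges, the sorted array is [14, 16, 17, 19, 26, 29].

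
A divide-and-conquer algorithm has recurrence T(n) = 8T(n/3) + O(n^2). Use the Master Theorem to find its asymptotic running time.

Master Theorem for T(n) = 8T(n/3) + O(n^2):

a = 8, b = 3, c = 2
log_b(a) = log_3(8) = 1.8928

Case 3: c = 2 > log_3(8) = 1.8928
T(n) = O(n^2) = O(n^2)

For T(n) = 8T(n/3) + O(n^2): log_3(8) = 1.8928. This is Case 3 of the Master Theorem (c > log_b(a), work dominated by root), giving O(n^2).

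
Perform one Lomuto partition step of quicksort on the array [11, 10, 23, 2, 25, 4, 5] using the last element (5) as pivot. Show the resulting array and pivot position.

Lomuto partition with pivot = 5:

Initial array: [11, 10, 23, 2, 25, 4, 5]

arr[0]=11 > 5: no swap
arr[1]=10 > 5: no swap
arr[2]=23 > 5: no swap
arr[3]=2 <= 5: swap with position 0, array becomes [2, 10, 23, 11, 25, 4, 5]
arr[4]=25 > 5: no swap
arr[5]=4 <= 5: swap with position 1, array becomes [2, 4, 23, 11, 25, 10, 5]

Place pivot at position 2: [2, 4, 5, 11, 25, 10, 23]
Pivot position: 2

After partitioning with pivot 5, the array becomes [2, 4, 5, 11, 25, 10, 23]. The pivot is placed at index 2. All elements to the left of the pivot are <= 5, and all elements to the right are > 5.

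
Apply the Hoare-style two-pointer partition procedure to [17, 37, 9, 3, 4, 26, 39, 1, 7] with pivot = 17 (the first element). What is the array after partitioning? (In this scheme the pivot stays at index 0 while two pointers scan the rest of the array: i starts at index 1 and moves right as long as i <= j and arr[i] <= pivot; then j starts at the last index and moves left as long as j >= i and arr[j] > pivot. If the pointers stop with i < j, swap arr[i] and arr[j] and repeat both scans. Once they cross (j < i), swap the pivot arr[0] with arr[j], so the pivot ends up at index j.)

Hoare-style two-pointer partition with pivot = 17:

Initial array: [17, 37, 9, 3, 4, 26, 39, 1, 7]

Pointers start at i = 1, j = 8.
i stops at index 1 (arr[1]=37 > 17), j stops at index 8 (arr[8]=7 <= 17): swap arr[1] and arr[8], array becomes [17, 7, 9, 3, 4, 26, 39, 1, 37]
i stops at index 5 (arr[5]=26 > 17), j stops at index 7 (arr[7]=1 <= 17): swap arr[5] and arr[7], array becomes [17, 7, 9, 3, 4, 1, 39, 26, 37]
i ends at 6, j ends at 5: the pointers have crossed (j < i), so scanning stops.

Swap pivot arr[0] with arr[5] to place pivot at position 5: [1, 7, 9, 3, 4, 17, 39, 26, 37]
Pivot position: 5

After partitioning with pivot 17, the array becomes [1, 7, 9, 3, 4, 17, 39, 26, 37]. The pivot is placed at index 5. All elements to the left of the pivot are <= 17, and all elements to the right are > 17.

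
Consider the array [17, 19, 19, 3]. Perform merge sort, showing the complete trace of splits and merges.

Merge sort trace:

Split: [17, 19, 19, 3] -> [17, 19] and [19, 3]
  Split: [17, 19] -> [17] and [19]
  Merge: [17] + [19] -> [17, 19]
  Split: [19, 3] -> [19] and [3]
  Merge: [19] + [3] -> [3, 19]
Merge: [17, 19] + [3, 19] -> [3, 17, 19, 19]

Final sorted array: [3, 17, 19, 19]

The merge sort proceeds by recursively splitting the array and merging sorted halves.
After all merges, the sorted array is [3, 17, 19, 19].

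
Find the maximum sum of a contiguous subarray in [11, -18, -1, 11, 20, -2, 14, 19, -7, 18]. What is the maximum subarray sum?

Using Kadane's algorithm on [11, -18, -1, 11, 20, -2, 14, 19, -7, 18]:

Scanning through the array:
Position 1 (value -18): max_ending_here = -7, max_so_far = 11
Position 2 (value -1): max_ending_here = -1, max_so_far = 11
Position 3 (value 11): max_ending_here = 11, max_so_far = 11
Position 4 (value 20): max_ending_here = 31, max_so_far = 31
Position 5 (value -2): max_ending_here = 29, max_so_far = 31
Position 6 (value 14): max_ending_here = 43, max_so_far = 43
Position 7 (value 19): max_ending_here = 62, max_so_far = 62
Position 8 (value -7): max_ending_here = 55, max_so_far = 62
Position 9 (value 18): max_ending_here = 73, max_so_far = 73

Maximum subarray: [11, 20, -2, 14, 19, -7, 18]
Maximum sum: 73

The maximum subarray is [11, 20, -2, 14, 19, -7, 18] with sum 73. This subarray runs from index 3 to index 9.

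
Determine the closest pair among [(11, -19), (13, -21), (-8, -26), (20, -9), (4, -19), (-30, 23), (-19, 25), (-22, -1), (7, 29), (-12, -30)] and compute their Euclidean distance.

Computing all pairwise distances among 10 points:

d((11, -19), (13, -21)) = 2.8284 <-- minimum
d((11, -19), (-8, -26)) = 20.2485
d((11, -19), (20, -9)) = 13.4536
d((11, -19), (4, -19)) = 7.0
d((11, -19), (-30, 23)) = 58.6941
d((11, -19), (-19, 25)) = 53.2541
d((11, -19), (-22, -1)) = 37.5899
d((11, -19), (7, 29)) = 48.1664
d((11, -19), (-12, -30)) = 25.4951
d((13, -21), (-8, -26)) = 21.587
d((13, -21), (20, -9)) = 13.8924
d((13, -21), (4, -19)) = 9.2195
d((13, -21), (-30, 23)) = 61.5224
d((13, -21), (-19, 25)) = 56.0357
d((13, -21), (-22, -1)) = 40.3113
d((13, -21), (7, 29)) = 50.3587
d((13, -21), (-12, -30)) = 26.5707
d((-8, -26), (20, -9)) = 32.7567
d((-8, -26), (4, -19)) = 13.8924
d((-8, -26), (-30, 23)) = 53.7122
d((-8, -26), (-19, 25)) = 52.1728
d((-8, -26), (-22, -1)) = 28.6531
d((-8, -26), (7, 29)) = 57.0088
d((-8, -26), (-12, -30)) = 5.6569
d((20, -9), (4, -19)) = 18.868
d((20, -9), (-30, 23)) = 59.3633
d((20, -9), (-19, 25)) = 51.7397
d((20, -9), (-22, -1)) = 42.7551
d((20, -9), (7, 29)) = 40.1622
d((20, -9), (-12, -30)) = 38.2753
d((4, -19), (-30, 23)) = 54.037
d((4, -19), (-19, 25)) = 49.6488
d((4, -19), (-22, -1)) = 31.6228
d((4, -19), (7, 29)) = 48.0937
d((4, -19), (-12, -30)) = 19.4165
d((-30, 23), (-19, 25)) = 11.1803
d((-30, 23), (-22, -1)) = 25.2982
d((-30, 23), (7, 29)) = 37.4833
d((-30, 23), (-12, -30)) = 55.9732
d((-19, 25), (-22, -1)) = 26.1725
d((-19, 25), (7, 29)) = 26.3059
d((-19, 25), (-12, -30)) = 55.4437
d((-22, -1), (7, 29)) = 41.7253
d((-22, -1), (-12, -30)) = 30.6757
d((7, 29), (-12, -30)) = 61.9839

Closest pair: (11, -19) and (13, -21) with distance 2.8284

The closest pair is (11, -19) and (13, -21) with Euclidean distance 2.8284. For 10 points, brute-force pairwise comparison is shown above. For large n, the divide-and-conquer algorithm (sort by x, recurse on halves, check the dividing strip) achieves O(n log n).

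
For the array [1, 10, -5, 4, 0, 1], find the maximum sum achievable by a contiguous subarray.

Using Kadane's algorithm on [1, 10, -5, 4, 0, 1]:

Scanning through the array:
Position 1 (value 10): max_ending_here = 11, max_so_far = 11
Position 2 (value -5): max_ending_here = 6, max_so_far = 11
Position 3 (value 4): max_ending_here = 10, max_so_far = 11
Position 4 (value 0): max_ending_here = 10, max_so_far = 11
Position 5 (value 1): max_ending_here = 11, max_so_far = 11

Maximum subarray: [1, 10]
Maximum sum: 11

The maximum subarray is [1, 10] with sum 11. This subarray runs from index 0 to index 1.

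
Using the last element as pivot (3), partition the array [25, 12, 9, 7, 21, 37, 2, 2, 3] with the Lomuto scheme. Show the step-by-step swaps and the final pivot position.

Lomuto partition with pivot = 3:

Initial array: [25, 12, 9, 7, 21, 37, 2, 2, 3]

arr[0]=25 > 3: no swap
arr[1]=12 > 3: no swap
arr[2]=9 > 3: no swap
arr[3]=7 > 3: no swap
arr[4]=21 > 3: no swap
arr[5]=37 > 3: no swap
arr[6]=2 <= 3: swap with position 0, array becomes [2, 12, 9, 7, 21, 37, 25, 2, 3]
arr[7]=2 <= 3: swap with position 1, array becomes [2, 2, 9, 7, 21, 37, 25, 12, 3]

Place pivot at position 2: [2, 2, 3, 7, 21, 37, 25, 12, 9]
Pivot position: 2

After partitioning with pivot 3, the array becomes [2, 2, 3, 7, 21, 37, 25, 12, 9]. The pivot is placed at index 2. All elements to the left of the pivot are <= 3, and all elements to the right are > 3.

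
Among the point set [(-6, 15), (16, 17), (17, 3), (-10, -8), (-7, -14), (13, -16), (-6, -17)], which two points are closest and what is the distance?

Computing all pairwise distances among 7 points:

d((-6, 15), (16, 17)) = 22.0907
d((-6, 15), (17, 3)) = 25.9422
d((-6, 15), (-10, -8)) = 23.3452
d((-6, 15), (-7, -14)) = 29.0172
d((-6, 15), (13, -16)) = 36.3593
d((-6, 15), (-6, -17)) = 32.0
d((16, 17), (17, 3)) = 14.0357
d((16, 17), (-10, -8)) = 36.0694
d((16, 17), (-7, -14)) = 38.6005
d((16, 17), (13, -16)) = 33.1361
d((16, 17), (-6, -17)) = 40.4969
d((17, 3), (-10, -8)) = 29.1548
d((17, 3), (-7, -14)) = 29.4109
d((17, 3), (13, -16)) = 19.4165
d((17, 3), (-6, -17)) = 30.4795
d((-10, -8), (-7, -14)) = 6.7082
d((-10, -8), (13, -16)) = 24.3516
d((-10, -8), (-6, -17)) = 9.8489
d((-7, -14), (13, -16)) = 20.0998
d((-7, -14), (-6, -17)) = 3.1623 <-- minimum
d((13, -16), (-6, -17)) = 19.0263

Closest pair: (-7, -14) and (-6, -17) with distance 3.1623

The closest pair is (-7, -14) and (-6, -17) with Euclidean distance 3.1623. For 7 points, brute-force pairwise comparison is shown above. For large n, the divide-and-conquer algorithm (sort by x, recurse on halves, check the dividing strip) achieves O(n log n).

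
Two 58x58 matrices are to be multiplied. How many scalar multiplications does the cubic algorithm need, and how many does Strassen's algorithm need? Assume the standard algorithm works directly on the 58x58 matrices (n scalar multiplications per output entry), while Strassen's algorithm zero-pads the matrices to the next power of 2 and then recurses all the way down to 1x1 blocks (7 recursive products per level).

Matrix multiplication for 58x58 matrices:

Strassen's algorithm requires power-of-2 dimensions. Pad 58x58 to 64x64 (next power of 2).

Standard algorithm: 58^3 = 195112 multiplications
Strassen's algorithm: 7^(log2(64)) = 7^6 = 117649 multiplications
Savings: 195112 - 117649 = 77463 multiplications

Standard: 195112 multiplications (58^3). Strassen: 117649 multiplications (7^6, after padding to 64x64). Strassen reduces 8 recursive multiplications to 7 at each level.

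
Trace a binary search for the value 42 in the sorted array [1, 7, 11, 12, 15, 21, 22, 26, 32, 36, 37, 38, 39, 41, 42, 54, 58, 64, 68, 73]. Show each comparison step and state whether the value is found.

Binary search for 42 in [1, 7, 11, 12, 15, 21, 22, 26, 32, 36, 37, 38, 39, 41, 42, 54, 58, 64, 68, 73]:

lo=0, hi=19, mid=9, arr[mid]=36 -> 36 < 42, search right half
lo=10, hi=19, mid=14, arr[mid]=42 -> Found target at index 14!

Binary search finds 42 at index 14 after 2 comparisons. The search repeatedly halves the search space by comparing with the middle element.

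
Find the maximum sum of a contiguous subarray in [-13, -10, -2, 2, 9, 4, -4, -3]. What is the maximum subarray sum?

Using Kadane's algorithm on [-13, -10, -2, 2, 9, 4, -4, -3]:

Scanning through the array:
Position 1 (value -10): max_ending_here = -10, max_so_far = -10
Position 2 (value -2): max_ending_here = -2, max_so_far = -2
Position 3 (value 2): max_ending_here = 2, max_so_far = 2
Position 4 (value 9): max_ending_here = 11, max_so_far = 11
Position 5 (value 4): max_ending_here = 15, max_so_far = 15
Position 6 (value -4): max_ending_here = 11, max_so_far = 15
Position 7 (value -3): max_ending_here = 8, max_so_far = 15

Maximum subarray: [2, 9, 4]
Maximum sum: 15

The maximum subarray is [2, 9, 4] with sum 15. This subarray runs from index 3 to index 5.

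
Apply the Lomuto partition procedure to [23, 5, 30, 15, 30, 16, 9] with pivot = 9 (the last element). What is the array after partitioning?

Lomuto partition with pivot = 9:

Initial array: [23, 5, 30, 15, 30, 16, 9]

arr[0]=23 > 9: no swap
arr[1]=5 <= 9: swap with position 0, array becomes [5, 23, 30, 15, 30, 16, 9]
arr[2]=30 > 9: no swap
arr[3]=15 > 9: no swap
arr[4]=30 > 9: no swap
arr[5]=16 > 9: no swap

Place pivot at position 1: [5, 9, 30, 15, 30, 16, 23]
Pivot position: 1

After partitioning with pivot 9, the array becomes [5, 9, 30, 15, 30, 16, 23]. The pivot is placed at index 1. All elements to the left of the pivot are <= 9, and all elements to the right are > 9.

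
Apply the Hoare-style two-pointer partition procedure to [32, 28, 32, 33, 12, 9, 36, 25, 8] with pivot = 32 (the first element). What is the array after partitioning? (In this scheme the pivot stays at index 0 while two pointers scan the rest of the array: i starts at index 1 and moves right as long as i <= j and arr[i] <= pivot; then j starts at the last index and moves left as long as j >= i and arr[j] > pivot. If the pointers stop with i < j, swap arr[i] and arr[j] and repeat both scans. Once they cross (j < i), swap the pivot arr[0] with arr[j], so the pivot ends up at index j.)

Hoare-style two-pointer partition with pivot = 32:

Initial array: [32, 28, 32, 33, 12, 9, 36, 25, 8]

Pointers start at i = 1, j = 8.
i stops at index 3 (arr[3]=33 > 32), j stops at index 8 (arr[8]=8 <= 32): swap arr[3] and arr[8], array becomes [32, 28, 32, 8, 12, 9, 36, 25, 33]
i stops at index 6 (arr[6]=36 > 32), j stops at index 7 (arr[7]=25 <= 32): swap arr[6] and arr[7], array becomes [32, 28, 32, 8, 12, 9, 25, 36, 33]
i ends at 7, j ends at 6: the pointers have crossed (j < i), so scanning stops.

Swap pivot arr[0] with arr[6] to place pivot at position 6: [25, 28, 32, 8, 12, 9, 32, 36, 33]
Pivot position: 6

After partitioning with pivot 32, the array becomes [25, 28, 32, 8, 12, 9, 32, 36, 33]. The pivot is placed at index 6. All elements to the left of the pivot are <= 32, and all elements to the right are > 32.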